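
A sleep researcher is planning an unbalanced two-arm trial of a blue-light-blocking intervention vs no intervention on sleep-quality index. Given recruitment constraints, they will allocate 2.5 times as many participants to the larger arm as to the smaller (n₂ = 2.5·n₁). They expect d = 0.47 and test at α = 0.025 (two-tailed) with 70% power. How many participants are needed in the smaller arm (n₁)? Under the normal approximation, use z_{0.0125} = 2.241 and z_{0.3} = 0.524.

With allocation ratio k = n₂/n₁ = 2.5, Var(x̄₁−x̄₂) = σ²(1/n₁ + 1/(k·n₁)) = σ²·(k+1)/(k·n₁).
So n₁ = (1 + 1/k)·((z_{α/2} + z_β)/d)² = 1.400 × (2.765/0.47)².
n₁ = 1.400 × 34.61 = 48.5.
Round up: n₁ = 49, giving n₂ = ⌈2.5 × 49⌉ = ⌈122.5⌉ = 123.

n₁ = 49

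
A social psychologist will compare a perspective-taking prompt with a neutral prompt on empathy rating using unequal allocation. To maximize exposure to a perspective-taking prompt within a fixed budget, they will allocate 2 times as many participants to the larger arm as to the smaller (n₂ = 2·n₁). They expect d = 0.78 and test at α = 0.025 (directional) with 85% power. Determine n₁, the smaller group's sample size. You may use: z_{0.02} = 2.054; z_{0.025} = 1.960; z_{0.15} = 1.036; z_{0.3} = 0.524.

With allocation ratio k = n₂/n₁ = 2, Var(x̄₁−x̄₂) = σ²(1/n₁ + 1/(k·n₁)) = σ²·(k+1)/(k·n₁).
So n₁ = (1 + 1/k)·((z_{α} + z_β)/d)² = 1.500 × (2.996/0.78)².
n₁ = 1.500 × 14.75 = 22.1.
Round up: n₁ = 23, giving n₂ = 2 × 23 = 46.

n₁ = 23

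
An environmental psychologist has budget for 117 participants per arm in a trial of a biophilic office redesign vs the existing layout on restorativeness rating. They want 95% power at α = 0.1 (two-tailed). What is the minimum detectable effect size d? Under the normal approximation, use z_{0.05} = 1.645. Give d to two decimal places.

d_min ≈ 0.43

For two independent groups of n = 117 each: d_min = (z_{α/2} + z_β)·√(2/n).
z-sum = 1.645 + 1.645 = 3.290.
d_min = 3.290 × √(2/117) = 3.290 × 0.1307 = 0.430.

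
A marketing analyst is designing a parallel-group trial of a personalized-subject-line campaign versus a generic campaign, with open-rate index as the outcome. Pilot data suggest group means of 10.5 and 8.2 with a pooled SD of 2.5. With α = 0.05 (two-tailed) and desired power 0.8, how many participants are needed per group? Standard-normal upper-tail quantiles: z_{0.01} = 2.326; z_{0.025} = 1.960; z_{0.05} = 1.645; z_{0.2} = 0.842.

n = 19 per group

Cohen's d = |M₁ − M₂| / SD_pooled = |10.5 − 8.2| / 2.5 = 2.3 / 2.5 = 0.920.
For two independent groups with equal n: n = 2·((z_{α/2} + z_β) / d)².
z_{α/2} + z_β = 1.960 + 0.842 = 2.802.
n = 2 × (2.802 / 0.920)² = 2 × 3.046² = 2 × 9.28 = 18.6.
Round up to the next whole participant.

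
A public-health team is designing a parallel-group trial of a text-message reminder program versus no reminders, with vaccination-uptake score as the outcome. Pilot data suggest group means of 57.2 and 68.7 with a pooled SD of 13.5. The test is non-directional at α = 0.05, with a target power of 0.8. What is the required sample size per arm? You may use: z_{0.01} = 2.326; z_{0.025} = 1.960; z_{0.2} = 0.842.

n = 22 per group

Cohen's d = |M₁ − M₂| / SD_pooled = |57.2 − 68.7| / 13.5 = 11.5 / 13.5 = 0.852.
For two independent groups with equal n: n = 2·((z_{α/2} + z_β) / d)².
z_{α/2} + z_β = 1.960 + 0.842 = 2.802.
n = 2 × (2.802 / 0.852)² = 2 × 3.289² = 2 × 10.82 = 21.6.
Round up to the next whole participant.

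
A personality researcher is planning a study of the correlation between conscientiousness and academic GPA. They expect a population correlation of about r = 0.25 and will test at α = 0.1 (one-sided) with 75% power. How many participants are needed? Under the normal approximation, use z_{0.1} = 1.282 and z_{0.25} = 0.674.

Fisher's z: C = ½·ln((1+r)/(1−r)) = ½·ln(1.6667) = 0.2554.
n = ((z_{α} + z_β)/C)² + 3.
(1.282 + 0.674) / 0.2554 = 1.956 / 0.2554 = 7.659.
n = 7.659² + 3 = 58.65 + 3 = 61.7.
Round up.

n = 62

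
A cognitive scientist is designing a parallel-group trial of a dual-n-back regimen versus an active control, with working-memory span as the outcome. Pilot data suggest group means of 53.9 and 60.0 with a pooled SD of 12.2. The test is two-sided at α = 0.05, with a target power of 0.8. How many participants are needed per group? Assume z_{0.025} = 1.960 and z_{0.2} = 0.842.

Cohen's d = |M₁ − M₂| / SD_pooled = |53.9 − 60.0| / 12.2 = 6.1 / 12.2 = 0.500.
For two independent groups with equal n: n = 2·((z_{α/2} + z_β) / d)².
z_{α/2} + z_β = 1.960 + 0.842 = 2.802.
n = 2 × (2.802 / 0.500)² = 2 × 5.604² = 2 × 31.40 = 62.8.
Round up to the next whole participant.

n = 63 per group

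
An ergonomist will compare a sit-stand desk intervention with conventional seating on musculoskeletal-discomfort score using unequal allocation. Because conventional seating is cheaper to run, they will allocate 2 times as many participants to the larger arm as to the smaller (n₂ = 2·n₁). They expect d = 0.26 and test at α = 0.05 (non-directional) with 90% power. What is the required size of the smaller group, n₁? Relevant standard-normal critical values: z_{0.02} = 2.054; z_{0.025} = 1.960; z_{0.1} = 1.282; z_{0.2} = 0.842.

n₁ = 234

With allocation ratio k = n₂/n₁ = 2, Var(x̄₁−x̄₂) = σ²(1/n₁ + 1/(k·n₁)) = σ²·(k+1)/(k·n₁).
So n₁ = (1 + 1/k)·((z_{α/2} + z_β)/d)² = 1.500 × (3.242/0.26)².
n₁ = 1.500 × 155.48 = 233.2.
Round up: n₁ = 234, giving n₂ = 2 × 234 = 468.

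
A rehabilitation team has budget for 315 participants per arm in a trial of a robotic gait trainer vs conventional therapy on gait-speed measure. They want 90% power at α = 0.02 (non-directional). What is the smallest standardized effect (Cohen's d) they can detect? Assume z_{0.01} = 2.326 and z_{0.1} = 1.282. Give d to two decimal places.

For two independent groups of n = 315 each: d_min = (z_{α/2} + z_β)·√(2/n).
z-sum = 2.326 + 1.282 = 3.608.
d_min = 3.608 × √(2/315) = 3.608 × 0.0797 = 0.287.

d_min ≈ 0.29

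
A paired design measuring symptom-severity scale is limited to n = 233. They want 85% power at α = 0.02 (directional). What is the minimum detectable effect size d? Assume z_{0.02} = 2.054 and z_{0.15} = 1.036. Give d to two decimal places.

d_min ≈ 0.20

For a single sample (or paired design) of n = 233: d_min = (z_{α} + z_β)/√n.
z-sum = 2.054 + 1.036 = 3.090.
d_min = 3.090 / √233 = 3.090 / 15.264 = 0.202.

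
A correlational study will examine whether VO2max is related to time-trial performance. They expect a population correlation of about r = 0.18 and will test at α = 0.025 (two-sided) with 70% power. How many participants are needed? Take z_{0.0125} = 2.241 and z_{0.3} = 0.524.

Fisher's z: C = ½·ln((1+r)/(1−r)) = ½·ln(1.4390) = 0.1820.
n = ((z_{α/2} + z_β)/C)² + 3.
(2.241 + 0.524) / 0.1820 = 2.765 / 0.1820 = 15.192.
n = 15.192² + 3 = 230.81 + 3 = 233.8.
Round up.

n = 234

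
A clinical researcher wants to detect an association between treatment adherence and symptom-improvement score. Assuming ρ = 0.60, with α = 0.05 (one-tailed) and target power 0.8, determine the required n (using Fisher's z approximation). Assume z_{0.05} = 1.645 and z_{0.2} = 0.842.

Fisher's z: C = ½·ln((1+r)/(1−r)) = ½·ln(4.0000) = 0.6931.
n = ((z_{α} + z_β)/C)² + 3.
(1.645 + 0.842) / 0.6931 = 2.487 / 0.6931 = 3.588.
n = 3.588² + 3 = 12.88 + 3 = 15.9.
Round up.

n = 16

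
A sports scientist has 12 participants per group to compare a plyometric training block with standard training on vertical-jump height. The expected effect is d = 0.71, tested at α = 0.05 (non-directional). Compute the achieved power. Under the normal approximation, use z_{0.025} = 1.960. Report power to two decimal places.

power ≈ 0.41

For two equal groups, power = Φ(d·√(n/2) − z_{α/2}).
d·√(n/2) = 0.71 × √(12/2) = 0.71 × 2.449 = 1.739.
z_β = 1.739 − 1.960 = -0.221.
Power = Φ(-0.221) = 0.413.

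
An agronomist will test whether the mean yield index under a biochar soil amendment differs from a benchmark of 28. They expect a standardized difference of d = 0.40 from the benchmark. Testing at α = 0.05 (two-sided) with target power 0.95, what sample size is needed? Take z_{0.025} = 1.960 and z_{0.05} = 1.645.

For a one-sample test: n = ((z_{α/2} + z_β) / d)².
z_{α/2} + z_β = 1.960 + 1.645 = 3.605.
n = (3.605 / 0.40)² = 9.012² = 81.23.
Round up.

n = 82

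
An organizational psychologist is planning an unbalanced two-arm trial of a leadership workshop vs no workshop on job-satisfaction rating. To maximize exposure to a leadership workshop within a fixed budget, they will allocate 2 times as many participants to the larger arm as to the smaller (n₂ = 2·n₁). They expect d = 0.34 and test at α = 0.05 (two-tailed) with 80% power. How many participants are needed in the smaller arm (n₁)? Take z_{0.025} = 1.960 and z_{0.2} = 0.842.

n₁ = 102

With allocation ratio k = n₂/n₁ = 2, Var(x̄₁−x̄₂) = σ²(1/n₁ + 1/(k·n₁)) = σ²·(k+1)/(k·n₁).
So n₁ = (1 + 1/k)·((z_{α/2} + z_β)/d)² = 1.500 × (2.802/0.34)².
n₁ = 1.500 × 67.92 = 101.9.
Round up: n₁ = 102, giving n₂ = 2 × 102 = 204.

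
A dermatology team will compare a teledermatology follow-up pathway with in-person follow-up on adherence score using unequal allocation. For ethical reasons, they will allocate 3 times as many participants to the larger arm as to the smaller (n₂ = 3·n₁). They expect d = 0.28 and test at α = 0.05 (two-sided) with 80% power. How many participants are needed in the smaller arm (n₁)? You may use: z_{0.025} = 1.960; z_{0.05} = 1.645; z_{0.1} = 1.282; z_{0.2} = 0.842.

n₁ = 134

With allocation ratio k = n₂/n₁ = 3, Var(x̄₁−x̄₂) = σ²(1/n₁ + 1/(k·n₁)) = σ²·(k+1)/(k·n₁).
So n₁ = (1 + 1/k)·((z_{α/2} + z_β)/d)² = 1.333 × (2.802/0.28)².
n₁ = 1.333 × 100.14 = 133.5.
Round up: n₁ = 134, giving n₂ = 3 × 134 = 402.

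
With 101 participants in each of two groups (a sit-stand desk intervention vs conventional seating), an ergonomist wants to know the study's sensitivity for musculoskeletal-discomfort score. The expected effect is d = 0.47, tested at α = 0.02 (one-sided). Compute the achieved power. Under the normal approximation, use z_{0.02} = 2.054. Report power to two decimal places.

For two equal groups, power = Φ(d·√(n/2) − z_{α}).
d·√(n/2) = 0.47 × √(101/2) = 0.47 × 7.106 = 3.340.
z_β = 3.340 − 2.054 = 1.286.
Power = Φ(1.286) = 0.901.

power ≈ 0.90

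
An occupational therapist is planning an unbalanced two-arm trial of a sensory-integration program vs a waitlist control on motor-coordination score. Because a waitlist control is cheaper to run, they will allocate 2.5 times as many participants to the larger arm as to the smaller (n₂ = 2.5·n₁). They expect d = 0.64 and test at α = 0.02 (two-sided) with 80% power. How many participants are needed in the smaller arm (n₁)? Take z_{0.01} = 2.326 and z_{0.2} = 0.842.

n₁ = 35

With allocation ratio k = n₂/n₁ = 2.5, Var(x̄₁−x̄₂) = σ²(1/n₁ + 1/(k·n₁)) = σ²·(k+1)/(k·n₁).
So n₁ = (1 + 1/k)·((z_{α/2} + z_β)/d)² = 1.400 × (3.168/0.64)².
n₁ = 1.400 × 24.50 = 34.3.
Round up: n₁ = 35, giving n₂ = ⌈2.5 × 35⌉ = ⌈87.5⌉ = 88.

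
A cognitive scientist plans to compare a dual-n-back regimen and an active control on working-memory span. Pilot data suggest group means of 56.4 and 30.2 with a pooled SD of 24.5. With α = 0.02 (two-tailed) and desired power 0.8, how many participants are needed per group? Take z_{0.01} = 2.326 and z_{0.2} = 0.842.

Cohen's d = |M₁ − M₂| / SD_pooled = |56.4 − 30.2| / 24.5 = 26.2 / 24.5 = 1.069.
For two independent groups with equal n: n = 2·((z_{α/2} + z_β) / d)².
z_{α/2} + z_β = 2.326 + 0.842 = 3.168.
n = 2 × (3.168 / 1.069)² = 2 × 2.964² = 2 × 8.78 = 17.6.
Round up to the next whole participant.

n = 18 per group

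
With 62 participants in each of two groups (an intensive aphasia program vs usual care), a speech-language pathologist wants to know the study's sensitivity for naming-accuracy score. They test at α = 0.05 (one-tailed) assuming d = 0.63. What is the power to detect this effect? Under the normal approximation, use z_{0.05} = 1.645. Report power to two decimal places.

For two equal groups, power = Φ(d·√(n/2) − z_{α}).
d·√(n/2) = 0.63 × √(62/2) = 0.63 × 5.568 = 3.508.
z_β = 3.508 − 1.645 = 1.863.
Power = Φ(1.863) = 0.969.

power ≈ 0.97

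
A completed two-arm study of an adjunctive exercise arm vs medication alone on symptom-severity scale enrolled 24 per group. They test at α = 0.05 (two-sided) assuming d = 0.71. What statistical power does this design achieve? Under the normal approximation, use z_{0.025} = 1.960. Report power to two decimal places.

For two equal groups, power = Φ(d·√(n/2) − z_{α/2}).
d·√(n/2) = 0.71 × √(24/2) = 0.71 × 3.464 = 2.460.
z_β = 2.460 − 1.960 = 0.500.
Power = Φ(0.500) = 0.691.

power ≈ 0.69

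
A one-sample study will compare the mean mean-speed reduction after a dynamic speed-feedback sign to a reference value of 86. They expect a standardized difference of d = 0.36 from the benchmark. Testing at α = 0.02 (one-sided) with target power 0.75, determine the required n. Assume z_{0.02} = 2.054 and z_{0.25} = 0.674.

For a one-sample test: n = ((z_{α} + z_β) / d)².
z_{α} + z_β = 2.054 + 0.674 = 2.728.
n = (2.728 / 0.36)² = 7.578² = 57.42.
Round up.

n = 58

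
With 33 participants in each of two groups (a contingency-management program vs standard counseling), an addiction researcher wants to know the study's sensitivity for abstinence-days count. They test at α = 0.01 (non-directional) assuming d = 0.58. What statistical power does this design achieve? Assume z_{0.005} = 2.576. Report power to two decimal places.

For two equal groups, power = Φ(d·√(n/2) − z_{α/2}).
d·√(n/2) = 0.58 × √(33/2) = 0.58 × 4.062 = 2.356.
z_β = 2.356 − 2.576 = -0.220.
Power = Φ(-0.220) = 0.413.

power ≈ 0.41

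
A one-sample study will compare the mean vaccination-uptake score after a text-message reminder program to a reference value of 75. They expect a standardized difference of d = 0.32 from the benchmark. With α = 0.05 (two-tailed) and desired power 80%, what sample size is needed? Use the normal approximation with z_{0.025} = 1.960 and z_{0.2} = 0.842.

For a one-sample test: n = ((z_{α/2} + z_β) / d)².
z_{α/2} + z_β = 1.960 + 0.842 = 2.802.
n = (2.802 / 0.32)² = 8.756² = 76.67.
Round up.

n = 77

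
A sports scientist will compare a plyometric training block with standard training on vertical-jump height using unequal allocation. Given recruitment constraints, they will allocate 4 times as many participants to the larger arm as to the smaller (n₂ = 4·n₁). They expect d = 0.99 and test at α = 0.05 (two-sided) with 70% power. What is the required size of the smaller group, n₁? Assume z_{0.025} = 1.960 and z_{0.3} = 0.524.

With allocation ratio k = n₂/n₁ = 4, Var(x̄₁−x̄₂) = σ²(1/n₁ + 1/(k·n₁)) = σ²·(k+1)/(k·n₁).
So n₁ = (1 + 1/k)·((z_{α/2} + z_β)/d)² = 1.250 × (2.484/0.99)².
n₁ = 1.250 × 6.30 = 7.9.
Round up: n₁ = 8, giving n₂ = 4 × 8 = 32.

n₁ = 8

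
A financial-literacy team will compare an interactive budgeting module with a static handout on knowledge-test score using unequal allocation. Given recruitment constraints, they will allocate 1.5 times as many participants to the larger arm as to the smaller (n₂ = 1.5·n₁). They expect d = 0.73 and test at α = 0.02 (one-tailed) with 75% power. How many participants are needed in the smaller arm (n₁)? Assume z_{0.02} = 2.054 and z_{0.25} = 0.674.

n₁ = 24

With allocation ratio k = n₂/n₁ = 1.5, Var(x̄₁−x̄₂) = σ²(1/n₁ + 1/(k·n₁)) = σ²·(k+1)/(k·n₁).
So n₁ = (1 + 1/k)·((z_{α} + z_β)/d)² = 1.667 × (2.728/0.73)².
n₁ = 1.667 × 13.97 = 23.3.
Round up: n₁ = 24, giving n₂ = 1.5 × 24 = 36.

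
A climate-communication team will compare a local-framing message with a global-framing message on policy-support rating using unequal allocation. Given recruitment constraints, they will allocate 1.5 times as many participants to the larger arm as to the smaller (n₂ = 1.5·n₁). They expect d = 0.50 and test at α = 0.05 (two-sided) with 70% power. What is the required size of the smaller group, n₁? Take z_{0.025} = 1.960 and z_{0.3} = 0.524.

With allocation ratio k = n₂/n₁ = 1.5, Var(x̄₁−x̄₂) = σ²(1/n₁ + 1/(k·n₁)) = σ²·(k+1)/(k·n₁).
So n₁ = (1 + 1/k)·((z_{α/2} + z_β)/d)² = 1.667 × (2.484/0.50)².
n₁ = 1.667 × 24.68 = 41.1.
Round up: n₁ = 42, giving n₂ = 1.5 × 42 = 63.

n₁ = 42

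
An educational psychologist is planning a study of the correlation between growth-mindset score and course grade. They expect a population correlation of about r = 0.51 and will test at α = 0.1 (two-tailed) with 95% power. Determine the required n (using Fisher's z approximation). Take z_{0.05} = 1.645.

n = 38

Fisher's z: C = ½·ln((1+r)/(1−r)) = ½·ln(3.0816) = 0.5627.
n = ((z_{α/2} + z_β)/C)² + 3.
(1.645 + 1.645) / 0.5627 = 3.290 / 0.5627 = 5.847.
n = 5.847² + 3 = 34.19 + 3 = 37.2.
Round up.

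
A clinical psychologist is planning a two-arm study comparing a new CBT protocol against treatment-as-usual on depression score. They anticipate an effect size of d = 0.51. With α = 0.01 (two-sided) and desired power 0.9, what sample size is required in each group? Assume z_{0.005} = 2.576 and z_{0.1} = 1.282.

For two independent groups with equal n: n = 2·((z_{α/2} + z_β) / d)².
z_{α/2} + z_β = 2.576 + 1.282 = 3.858.
n = 2 × (3.858 / 0.51)² = 2 × 7.565² = 2 × 57.22 = 114.4.
Round up to the next whole participant.

n = 115 per group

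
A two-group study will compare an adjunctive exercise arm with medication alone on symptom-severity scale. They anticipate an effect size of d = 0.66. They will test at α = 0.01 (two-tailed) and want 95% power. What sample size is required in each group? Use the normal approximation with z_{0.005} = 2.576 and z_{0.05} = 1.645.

n = 82 per group

For two independent groups with equal n: n = 2·((z_{α/2} + z_β) / d)².
z_{α/2} + z_β = 2.576 + 1.645 = 4.221.
n = 2 × (4.221 / 0.66)² = 2 × 6.395² = 2 × 40.90 = 81.8.
Round up to the next whole participant.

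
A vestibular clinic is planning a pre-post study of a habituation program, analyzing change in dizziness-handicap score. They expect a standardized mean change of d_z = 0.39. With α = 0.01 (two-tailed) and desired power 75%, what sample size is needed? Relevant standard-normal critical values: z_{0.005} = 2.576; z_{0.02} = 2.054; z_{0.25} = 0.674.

For a paired (one-sample on differences) test: n = ((z_{α/2} + z_β) / d)².
z_{α/2} + z_β = 2.576 + 0.674 = 3.250.
n = (3.250 / 0.39)² = 8.333² = 69.44.
Round up.

n = 70 pairs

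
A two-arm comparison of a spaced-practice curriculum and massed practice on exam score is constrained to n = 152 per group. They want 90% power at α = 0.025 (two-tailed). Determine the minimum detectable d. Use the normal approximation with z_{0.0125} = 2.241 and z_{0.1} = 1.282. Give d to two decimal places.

d_min ≈ 0.40

For two independent groups of n = 152 each: d_min = (z_{α/2} + z_β)·√(2/n).
z-sum = 2.241 + 1.282 = 3.523.
d_min = 3.523 × √(2/152) = 3.523 × 0.1147 = 0.404.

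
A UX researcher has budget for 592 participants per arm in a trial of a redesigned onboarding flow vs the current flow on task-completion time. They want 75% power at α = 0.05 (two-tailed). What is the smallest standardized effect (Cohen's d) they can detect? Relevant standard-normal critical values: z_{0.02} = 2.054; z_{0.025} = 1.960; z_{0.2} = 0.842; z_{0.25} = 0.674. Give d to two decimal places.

d_min ≈ 0.15

For two independent groups of n = 592 each: d_min = (z_{α/2} + z_β)·√(2/n).
z-sum = 1.960 + 0.674 = 2.634.
d_min = 2.634 × √(2/592) = 2.634 × 0.0581 = 0.153.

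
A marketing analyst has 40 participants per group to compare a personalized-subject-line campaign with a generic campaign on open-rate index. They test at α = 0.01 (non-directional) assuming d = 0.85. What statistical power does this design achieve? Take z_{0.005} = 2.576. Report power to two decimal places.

For two equal groups, power = Φ(d·√(n/2) − z_{α/2}).
d·√(n/2) = 0.85 × √(40/2) = 0.85 × 4.472 = 3.801.
z_β = 3.801 − 2.576 = 1.225.
Power = Φ(1.225) = 0.890.

power ≈ 0.89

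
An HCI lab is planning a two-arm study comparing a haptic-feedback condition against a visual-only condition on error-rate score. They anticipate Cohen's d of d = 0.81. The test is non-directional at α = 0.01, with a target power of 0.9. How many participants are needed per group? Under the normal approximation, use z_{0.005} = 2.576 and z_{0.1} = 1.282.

n = 46 per group

For two independent groups with equal n: n = 2·((z_{α/2} + z_β) / d)².
z_{α/2} + z_β = 2.576 + 1.282 = 3.858.
n = 2 × (3.858 / 0.81)² = 2 × 4.763² = 2 × 22.69 = 45.4.
Round up to the next whole participant.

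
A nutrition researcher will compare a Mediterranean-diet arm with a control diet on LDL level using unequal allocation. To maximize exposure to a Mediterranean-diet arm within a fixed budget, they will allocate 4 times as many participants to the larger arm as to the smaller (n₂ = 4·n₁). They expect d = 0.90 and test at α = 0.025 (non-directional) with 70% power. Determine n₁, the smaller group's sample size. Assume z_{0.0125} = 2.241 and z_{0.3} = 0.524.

With allocation ratio k = n₂/n₁ = 4, Var(x̄₁−x̄₂) = σ²(1/n₁ + 1/(k·n₁)) = σ²·(k+1)/(k·n₁).
So n₁ = (1 + 1/k)·((z_{α/2} + z_β)/d)² = 1.250 × (2.765/0.90)².
n₁ = 1.250 × 9.44 = 11.8.
Round up: n₁ = 12, giving n₂ = 4 × 12 = 48.

n₁ = 12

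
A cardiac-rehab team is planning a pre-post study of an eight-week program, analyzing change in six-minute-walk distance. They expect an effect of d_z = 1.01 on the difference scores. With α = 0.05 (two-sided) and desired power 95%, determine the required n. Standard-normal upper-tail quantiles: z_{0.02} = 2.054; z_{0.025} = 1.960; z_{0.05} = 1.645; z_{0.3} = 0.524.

For a paired (one-sample on differences) test: n = ((z_{α/2} + z_β) / d)².
z_{α/2} + z_β = 1.960 + 1.645 = 3.605.
n = (3.605 / 1.01)² = 3.569² = 12.74.
Round up.

n = 13 pairs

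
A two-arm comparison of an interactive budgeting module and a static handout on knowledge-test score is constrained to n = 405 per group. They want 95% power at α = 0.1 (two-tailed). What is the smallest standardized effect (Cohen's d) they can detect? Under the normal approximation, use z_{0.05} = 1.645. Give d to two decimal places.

For two independent groups of n = 405 each: d_min = (z_{α/2} + z_β)·√(2/n).
z-sum = 1.645 + 1.645 = 3.290.
d_min = 3.290 × √(2/405) = 3.290 × 0.0703 = 0.231.

d_min ≈ 0.23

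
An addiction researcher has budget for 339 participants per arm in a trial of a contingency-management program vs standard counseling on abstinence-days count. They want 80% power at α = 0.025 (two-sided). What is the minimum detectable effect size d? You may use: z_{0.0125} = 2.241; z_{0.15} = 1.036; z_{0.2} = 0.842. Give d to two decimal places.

d_min ≈ 0.24

For two independent groups of n = 339 each: d_min = (z_{α/2} + z_β)·√(2/n).
z-sum = 2.241 + 0.842 = 3.083.
d_min = 3.083 × √(2/339) = 3.083 × 0.0768 = 0.237.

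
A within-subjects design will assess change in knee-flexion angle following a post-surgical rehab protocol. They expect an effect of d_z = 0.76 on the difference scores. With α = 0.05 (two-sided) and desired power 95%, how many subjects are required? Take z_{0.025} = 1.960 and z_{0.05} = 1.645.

n = 23 pairs

For a paired (one-sample on differences) test: n = ((z_{α/2} + z_β) / d)².
z_{α/2} + z_β = 1.960 + 1.645 = 3.605.
n = (3.605 / 0.76)² = 4.743² = 22.50.
Round up.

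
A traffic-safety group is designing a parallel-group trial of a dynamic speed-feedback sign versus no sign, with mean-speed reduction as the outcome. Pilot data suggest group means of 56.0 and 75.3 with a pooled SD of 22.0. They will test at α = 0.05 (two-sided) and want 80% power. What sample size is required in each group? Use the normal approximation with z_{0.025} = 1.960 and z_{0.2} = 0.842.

n = 21 per group

Cohen's d = |M₁ − M₂| / SD_pooled = |56.0 − 75.3| / 22.0 = 19.3 / 22.0 = 0.877.
For two independent groups with equal n: n = 2·((z_{α/2} + z_β) / d)².
z_{α/2} + z_β = 1.960 + 0.842 = 2.802.
n = 2 × (2.802 / 0.877)² = 2 × 3.195² = 2 × 10.21 = 20.4.
Round up to the next whole participant.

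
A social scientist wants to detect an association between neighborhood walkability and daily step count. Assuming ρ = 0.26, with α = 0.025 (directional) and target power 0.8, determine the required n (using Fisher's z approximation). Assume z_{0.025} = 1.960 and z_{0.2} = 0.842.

Fisher's z: C = ½·ln((1+r)/(1−r)) = ½·ln(1.7027) = 0.2661.
n = ((z_{α} + z_β)/C)² + 3.
(1.960 + 0.842) / 0.2661 = 2.802 / 0.2661 = 10.530.
n = 10.530² + 3 = 110.88 + 3 = 113.9.
Round up.

n = 114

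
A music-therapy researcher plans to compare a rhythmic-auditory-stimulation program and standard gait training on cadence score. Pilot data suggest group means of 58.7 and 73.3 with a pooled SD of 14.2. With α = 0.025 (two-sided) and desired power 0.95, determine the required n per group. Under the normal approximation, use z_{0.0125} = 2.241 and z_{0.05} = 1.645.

n = 29 per group

Cohen's d = |M₁ − M₂| / SD_pooled = |58.7 − 73.3| / 14.2 = 14.6 / 14.2 = 1.028.
For two independent groups with equal n: n = 2·((z_{α/2} + z_β) / d)².
z_{α/2} + z_β = 2.241 + 1.645 = 3.886.
n = 2 × (3.886 / 1.028)² = 2 × 3.780² = 2 × 14.29 = 28.6.
Round up to the next whole participant.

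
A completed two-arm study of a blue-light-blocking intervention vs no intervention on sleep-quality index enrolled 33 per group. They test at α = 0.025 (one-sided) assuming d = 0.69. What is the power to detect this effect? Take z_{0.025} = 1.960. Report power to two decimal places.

For two equal groups, power = Φ(d·√(n/2) − z_{α}).
d·√(n/2) = 0.69 × √(33/2) = 0.69 × 4.062 = 2.803.
z_β = 2.803 − 1.960 = 0.843.
Power = Φ(0.843) = 0.800.

power ≈ 0.80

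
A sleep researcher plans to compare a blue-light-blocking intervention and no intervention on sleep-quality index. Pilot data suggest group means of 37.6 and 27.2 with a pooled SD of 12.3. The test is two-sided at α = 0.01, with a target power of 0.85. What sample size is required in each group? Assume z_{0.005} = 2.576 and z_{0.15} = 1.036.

n = 37 per group

Cohen's d = |M₁ − M₂| / SD_pooled = |37.6 − 27.2| / 12.3 = 10.4 / 12.3 = 0.846.
For two independent groups with equal n: n = 2·((z_{α/2} + z_β) / d)².
z_{α/2} + z_β = 2.576 + 1.036 = 3.612.
n = 2 × (3.612 / 0.846)² = 2 × 4.270² = 2 × 18.23 = 36.5.
Round up to the next whole participant.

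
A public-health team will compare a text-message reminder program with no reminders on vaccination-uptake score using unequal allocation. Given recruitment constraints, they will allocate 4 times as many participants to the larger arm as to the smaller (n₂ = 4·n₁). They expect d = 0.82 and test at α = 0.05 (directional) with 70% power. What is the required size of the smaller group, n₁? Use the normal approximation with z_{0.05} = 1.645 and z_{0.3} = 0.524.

With allocation ratio k = n₂/n₁ = 4, Var(x̄₁−x̄₂) = σ²(1/n₁ + 1/(k·n₁)) = σ²·(k+1)/(k·n₁).
So n₁ = (1 + 1/k)·((z_{α} + z_β)/d)² = 1.250 × (2.169/0.82)².
n₁ = 1.250 × 7.00 = 8.7.
Round up: n₁ = 9, giving n₂ = 4 × 9 = 36.

n₁ = 9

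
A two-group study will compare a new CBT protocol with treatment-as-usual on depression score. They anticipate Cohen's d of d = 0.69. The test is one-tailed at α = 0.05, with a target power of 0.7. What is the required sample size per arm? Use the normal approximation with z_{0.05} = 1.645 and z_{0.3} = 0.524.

n = 20 per group

For two independent groups with equal n: n = 2·((z_{α} + z_β) / d)².
z_{α} + z_β = 1.645 + 0.524 = 2.169.
n = 2 × (2.169 / 0.69)² = 2 × 3.143² = 2 × 9.88 = 19.8.
Round up to the next whole participant.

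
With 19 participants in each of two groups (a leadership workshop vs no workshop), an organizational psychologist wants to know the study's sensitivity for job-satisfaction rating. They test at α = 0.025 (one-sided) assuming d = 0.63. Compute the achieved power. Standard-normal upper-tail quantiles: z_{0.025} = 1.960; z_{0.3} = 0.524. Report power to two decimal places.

power ≈ 0.49

For two equal groups, power = Φ(d·√(n/2) − z_{α}).
d·√(n/2) = 0.63 × √(19/2) = 0.63 × 3.082 = 1.942.
z_β = 1.942 − 1.960 = -0.018.
Power = Φ(-0.018) = 0.493.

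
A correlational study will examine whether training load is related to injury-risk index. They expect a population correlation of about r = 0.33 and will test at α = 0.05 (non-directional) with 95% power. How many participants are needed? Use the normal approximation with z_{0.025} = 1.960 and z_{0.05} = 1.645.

n = 114

Fisher's z: C = ½·ln((1+r)/(1−r)) = ½·ln(1.9851) = 0.3428.
n = ((z_{α/2} + z_β)/C)² + 3.
(1.960 + 1.645) / 0.3428 = 3.605 / 0.3428 = 10.516.
n = 10.516² + 3 = 110.59 + 3 = 113.6.
Round up.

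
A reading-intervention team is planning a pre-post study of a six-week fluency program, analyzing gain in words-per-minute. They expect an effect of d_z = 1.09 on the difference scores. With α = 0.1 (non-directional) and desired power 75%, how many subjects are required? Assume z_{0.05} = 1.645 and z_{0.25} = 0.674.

For a paired (one-sample on differences) test: n = ((z_{α/2} + z_β) / d)².
z_{α/2} + z_β = 1.645 + 0.674 = 2.319.
n = (2.319 / 1.09)² = 2.128² = 4.53.
Round up.

n = 5 pairs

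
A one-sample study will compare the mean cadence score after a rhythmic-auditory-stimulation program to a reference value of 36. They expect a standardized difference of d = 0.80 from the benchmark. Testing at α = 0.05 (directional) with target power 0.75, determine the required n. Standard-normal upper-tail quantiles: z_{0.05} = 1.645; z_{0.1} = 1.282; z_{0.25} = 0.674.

For a one-sample test: n = ((z_{α} + z_β) / d)².
z_{α} + z_β = 1.645 + 0.674 = 2.319.
n = (2.319 / 0.80)² = 2.899² = 8.40.
Round up.

n = 9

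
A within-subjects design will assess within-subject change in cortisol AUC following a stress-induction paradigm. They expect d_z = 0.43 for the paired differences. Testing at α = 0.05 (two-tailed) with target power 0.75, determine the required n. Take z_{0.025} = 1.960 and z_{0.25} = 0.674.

n = 38 pairs

For a paired (one-sample on differences) test: n = ((z_{α/2} + z_β) / d)².
z_{α/2} + z_β = 1.960 + 0.674 = 2.634.
n = (2.634 / 0.43)² = 6.126² = 37.52.
Round up.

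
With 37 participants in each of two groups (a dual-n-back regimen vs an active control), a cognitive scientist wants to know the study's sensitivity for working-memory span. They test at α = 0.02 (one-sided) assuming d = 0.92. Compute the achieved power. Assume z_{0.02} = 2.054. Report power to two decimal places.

For two equal groups, power = Φ(d·√(n/2) − z_{α}).
d·√(n/2) = 0.92 × √(37/2) = 0.92 × 4.301 = 3.957.
z_β = 3.957 − 2.054 = 1.903.
Power = Φ(1.903) = 0.971.

power ≈ 0.97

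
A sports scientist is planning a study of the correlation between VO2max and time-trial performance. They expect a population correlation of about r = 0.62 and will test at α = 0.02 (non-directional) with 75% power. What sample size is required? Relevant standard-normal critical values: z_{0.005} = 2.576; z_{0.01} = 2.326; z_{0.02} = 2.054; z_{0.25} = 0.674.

Fisher's z: C = ½·ln((1+r)/(1−r)) = ½·ln(4.2632) = 0.7250.
n = ((z_{α/2} + z_β)/C)² + 3.
(2.326 + 0.674) / 0.7250 = 3.000 / 0.7250 = 4.138.
n = 4.138² + 3 = 17.12 + 3 = 20.1.
Round up.

n = 21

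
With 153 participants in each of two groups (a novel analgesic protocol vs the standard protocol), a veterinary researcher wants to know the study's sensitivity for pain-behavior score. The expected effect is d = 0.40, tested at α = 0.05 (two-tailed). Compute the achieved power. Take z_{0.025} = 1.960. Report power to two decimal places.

For two equal groups, power = Φ(d·√(n/2) − z_{α/2}).
d·√(n/2) = 0.40 × √(153/2) = 0.40 × 8.746 = 3.499.
z_β = 3.499 − 1.960 = 1.539.
Power = Φ(1.539) = 0.938.

power ≈ 0.94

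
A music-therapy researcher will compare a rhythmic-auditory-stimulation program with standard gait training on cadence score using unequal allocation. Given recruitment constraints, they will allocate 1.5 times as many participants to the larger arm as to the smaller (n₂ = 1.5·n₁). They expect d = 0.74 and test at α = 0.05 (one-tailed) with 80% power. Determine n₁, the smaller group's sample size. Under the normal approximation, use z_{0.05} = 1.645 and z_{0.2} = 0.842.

n₁ = 19

With allocation ratio k = n₂/n₁ = 1.5, Var(x̄₁−x̄₂) = σ²(1/n₁ + 1/(k·n₁)) = σ²·(k+1)/(k·n₁).
So n₁ = (1 + 1/k)·((z_{α} + z_β)/d)² = 1.667 × (2.487/0.74)².
n₁ = 1.667 × 11.30 = 18.8.
Round up: n₁ = 19, giving n₂ = ⌈1.5 × 19⌉ = ⌈28.5⌉ = 29.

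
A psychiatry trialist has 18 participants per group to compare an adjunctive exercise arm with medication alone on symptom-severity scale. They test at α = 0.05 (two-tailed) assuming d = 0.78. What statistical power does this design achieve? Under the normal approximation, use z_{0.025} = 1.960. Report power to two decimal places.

For two equal groups, power = Φ(d·√(n/2) − z_{α/2}).
d·√(n/2) = 0.78 × √(18/2) = 0.78 × 3.000 = 2.340.
z_β = 2.340 − 1.960 = 0.380.
Power = Φ(0.380) = 0.648.

power ≈ 0.65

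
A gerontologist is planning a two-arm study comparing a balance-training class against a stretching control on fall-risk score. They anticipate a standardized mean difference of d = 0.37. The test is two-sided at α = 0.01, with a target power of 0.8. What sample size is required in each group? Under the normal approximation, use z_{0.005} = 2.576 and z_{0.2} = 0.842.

For two independent groups with equal n: n = 2·((z_{α/2} + z_β) / d)².
z_{α/2} + z_β = 2.576 + 0.842 = 3.418.
n = 2 × (3.418 / 0.37)² = 2 × 9.238² = 2 × 85.34 = 170.7.
Round up to the next whole participant.

n = 171 per group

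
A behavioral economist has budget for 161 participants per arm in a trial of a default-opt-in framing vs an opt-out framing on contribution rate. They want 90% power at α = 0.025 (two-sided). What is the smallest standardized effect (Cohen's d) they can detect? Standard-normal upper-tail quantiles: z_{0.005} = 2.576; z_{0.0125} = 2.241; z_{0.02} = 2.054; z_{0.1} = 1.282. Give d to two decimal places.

For two independent groups of n = 161 each: d_min = (z_{α/2} + z_β)·√(2/n).
z-sum = 2.241 + 1.282 = 3.523.
d_min = 3.523 × √(2/161) = 3.523 × 0.1115 = 0.393.

d_min ≈ 0.39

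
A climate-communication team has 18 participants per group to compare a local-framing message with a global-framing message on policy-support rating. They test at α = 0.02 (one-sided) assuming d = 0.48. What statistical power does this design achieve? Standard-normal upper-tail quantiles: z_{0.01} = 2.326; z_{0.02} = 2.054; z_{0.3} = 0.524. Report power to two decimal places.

For two equal groups, power = Φ(d·√(n/2) − z_{α}).
d·√(n/2) = 0.48 × √(18/2) = 0.48 × 3.000 = 1.440.
z_β = 1.440 − 2.054 = -0.614.
Power = Φ(-0.614) = 0.270.

power ≈ 0.27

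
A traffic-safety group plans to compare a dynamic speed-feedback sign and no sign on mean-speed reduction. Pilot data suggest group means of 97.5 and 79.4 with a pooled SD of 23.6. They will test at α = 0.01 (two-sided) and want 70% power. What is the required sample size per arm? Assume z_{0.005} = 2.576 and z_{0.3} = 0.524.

n = 33 per group

Cohen's d = |M₁ − M₂| / SD_pooled = |97.5 − 79.4| / 23.6 = 18.1 / 23.6 = 0.767.
For two independent groups with equal n: n = 2·((z_{α/2} + z_β) / d)².
z_{α/2} + z_β = 2.576 + 0.524 = 3.100.
n = 2 × (3.100 / 0.767)² = 2 × 4.042² = 2 × 16.34 = 32.7.
Round up to the next whole participant.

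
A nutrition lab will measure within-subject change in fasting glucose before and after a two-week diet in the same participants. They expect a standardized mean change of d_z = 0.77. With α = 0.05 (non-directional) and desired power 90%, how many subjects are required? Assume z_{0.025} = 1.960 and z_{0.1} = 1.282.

n = 18 pairs

For a paired (one-sample on differences) test: n = ((z_{α/2} + z_β) / d)².
z_{α/2} + z_β = 1.960 + 1.282 = 3.242.
n = (3.242 / 0.77)² = 4.210² = 17.73.
Round up.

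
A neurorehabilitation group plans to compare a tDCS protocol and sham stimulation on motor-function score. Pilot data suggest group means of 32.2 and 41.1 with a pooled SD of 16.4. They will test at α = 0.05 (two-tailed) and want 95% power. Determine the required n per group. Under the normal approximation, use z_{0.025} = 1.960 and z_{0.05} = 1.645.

n = 89 per group

Cohen's d = |M₁ − M₂| / SD_pooled = |32.2 − 41.1| / 16.4 = 8.9 / 16.4 = 0.543.
For two independent groups with equal n: n = 2·((z_{α/2} + z_β) / d)².
z_{α/2} + z_β = 1.960 + 1.645 = 3.605.
n = 2 × (3.605 / 0.543)² = 2 × 6.639² = 2 × 44.08 = 88.2.
Round up to the next whole participant.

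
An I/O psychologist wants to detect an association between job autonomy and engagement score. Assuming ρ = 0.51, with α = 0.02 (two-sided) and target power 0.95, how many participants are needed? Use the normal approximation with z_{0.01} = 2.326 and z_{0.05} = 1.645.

Fisher's z: C = ½·ln((1+r)/(1−r)) = ½·ln(3.0816) = 0.5627.
n = ((z_{α/2} + z_β)/C)² + 3.
(2.326 + 1.645) / 0.5627 = 3.971 / 0.5627 = 7.057.
n = 7.057² + 3 = 49.80 + 3 = 52.8.
Round up.

n = 53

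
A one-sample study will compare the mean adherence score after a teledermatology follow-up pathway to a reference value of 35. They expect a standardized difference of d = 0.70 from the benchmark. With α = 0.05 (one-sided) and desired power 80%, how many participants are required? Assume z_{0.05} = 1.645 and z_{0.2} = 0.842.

For a one-sample test: n = ((z_{α} + z_β) / d)².
z_{α} + z_β = 1.645 + 0.842 = 2.487.
n = (2.487 / 0.70)² = 3.553² = 12.62.
Round up.

n = 13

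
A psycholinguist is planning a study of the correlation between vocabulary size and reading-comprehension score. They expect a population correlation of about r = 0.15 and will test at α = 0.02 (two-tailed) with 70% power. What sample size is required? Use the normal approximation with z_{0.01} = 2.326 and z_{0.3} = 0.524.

Fisher's z: C = ½·ln((1+r)/(1−r)) = ½·ln(1.3529) = 0.1511.
n = ((z_{α/2} + z_β)/C)² + 3.
(2.326 + 0.524) / 0.1511 = 2.850 / 0.1511 = 18.862.
n = 18.862² + 3 = 355.76 + 3 = 358.8.
Round up.

n = 359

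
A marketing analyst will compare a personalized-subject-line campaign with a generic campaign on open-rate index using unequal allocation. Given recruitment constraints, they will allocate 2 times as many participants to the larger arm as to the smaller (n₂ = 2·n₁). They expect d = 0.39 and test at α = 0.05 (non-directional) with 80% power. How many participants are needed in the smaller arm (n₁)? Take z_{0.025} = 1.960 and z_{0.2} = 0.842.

n₁ = 78

With allocation ratio k = n₂/n₁ = 2, Var(x̄₁−x̄₂) = σ²(1/n₁ + 1/(k·n₁)) = σ²·(k+1)/(k·n₁).
So n₁ = (1 + 1/k)·((z_{α/2} + z_β)/d)² = 1.500 × (2.802/0.39)².
n₁ = 1.500 × 51.62 = 77.4.
Round up: n₁ = 78, giving n₂ = 2 × 78 = 156.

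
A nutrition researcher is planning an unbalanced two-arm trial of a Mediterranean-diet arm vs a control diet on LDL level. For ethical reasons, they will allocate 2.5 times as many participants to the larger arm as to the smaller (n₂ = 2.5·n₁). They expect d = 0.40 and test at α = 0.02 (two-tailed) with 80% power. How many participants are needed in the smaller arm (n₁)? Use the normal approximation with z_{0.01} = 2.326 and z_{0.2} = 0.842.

n₁ = 88

With allocation ratio k = n₂/n₁ = 2.5, Var(x̄₁−x̄₂) = σ²(1/n₁ + 1/(k·n₁)) = σ²·(k+1)/(k·n₁).
So n₁ = (1 + 1/k)·((z_{α/2} + z_β)/d)² = 1.400 × (3.168/0.40)².
n₁ = 1.400 × 62.73 = 87.8.
Round up: n₁ = 88, giving n₂ = 2.5 × 88 = 220.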